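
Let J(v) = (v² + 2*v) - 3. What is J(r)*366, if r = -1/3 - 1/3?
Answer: -4270/3 ≈ -1423.3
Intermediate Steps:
r = -⅔ (r = -1*⅓ - 1*⅓ = -⅓ - ⅓ = -⅔ ≈ -0.66667)
J(v) = -3 + v² + 2*v
J(r)*366 = (-3 + (-⅔)² + 2*(-⅔))*366 = (-3 + 4/9 - 4/3)*366 = -35/9*366 = -4270/3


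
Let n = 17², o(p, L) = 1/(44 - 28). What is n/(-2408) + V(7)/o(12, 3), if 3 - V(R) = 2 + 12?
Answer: -424097/2408 ≈ -176.12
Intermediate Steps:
o(p, L) = 1/16
V(R) = -11 (V(R) = 3 - (2 + 12) = 3 - 1*14 = 3 - 14 = -11)
n = 289
n/(-2408) + V(7)/o(12, 3) = 289/(-2408) - 11/1/16 = 289*(-1/2408) - 11*16 = -289/2408 - 176 = -424097/2408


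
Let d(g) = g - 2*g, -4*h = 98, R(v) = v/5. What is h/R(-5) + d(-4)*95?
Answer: 809/2 ≈ 404.50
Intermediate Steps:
R(v) = v/5 (R(v) = v*(1/5) = v/5)
h = -49/2 (h = -1/4*98 = -49/2 ≈ -24.500)
d(g) = -g
h/R(-5) + d(-4)*95 = -49/(2*((1/5)*(-5))) - 1*(-4)*95 = -49/2/(-1) + 4*95 = -49/2*(-1) + 380 = 49/2 + 380 = 809/2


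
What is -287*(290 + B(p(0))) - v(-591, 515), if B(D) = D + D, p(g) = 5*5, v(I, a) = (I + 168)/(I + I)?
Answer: -38446661/394 ≈ -97580.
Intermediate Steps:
v(I, a) = (168 + I)/(2*I) (v(I, a) = (168 + I)/((2*I)) = (168 + I)*(1/(2*I)) = (168 + I)/(2*I))
p(g) = 25
B(D) = 2*D
-287*(290 + B(p(0))) - v(-591, 515) = -287*(290 + 2*25) - (168 - 591)/(2*(-591)) = -287*(290 + 50) - (-1)*(-423)/(2*591) = -287*340 - 1*141/394 = -97580 - 141/394 = -38446661/394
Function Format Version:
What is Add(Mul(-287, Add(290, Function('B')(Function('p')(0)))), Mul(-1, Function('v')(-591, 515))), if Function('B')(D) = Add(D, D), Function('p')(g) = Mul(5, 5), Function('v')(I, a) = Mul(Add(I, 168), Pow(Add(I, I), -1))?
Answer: Rational(-38446661, 394) ≈ -97580.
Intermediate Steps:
Function('v')(I, a) = Mul(Rational(1, 2), Pow(I, -1), Add(168, I)) (Function('v')(I, a) = Mul(Add(168, I), Pow(Mul(2, I), -1)) = Mul(Add(168, I), Mul(Rational(1, 2), Pow(I, -1))) = Mul(Rational(1, 2), Pow(I, -1), Add(168, I)))
Function('p')(g) = 25
Function('B')(D) = Mul(2, D)
Add(Mul(-287, Add(290, Function('B')(Function('p')(0)))), Mul(-1, Function('v')(-591, 515))) = Add(Mul(-287, Add(290, Mul(2, 25))), Mul(-1, Mul(Rational(1, 2), Pow(-591, -1), Add(168, -591)))) = Add(Mul(-287, Add(290, 50)), Mul(-1, Mul(Rational(1, 2), Rational(-1, 591), -423))) = Add(Mul(-287, 340), Mul(-1, Rational(141, 394))) = Add(-97580, Rational(-141, 394)) = Rational(-38446661, 394)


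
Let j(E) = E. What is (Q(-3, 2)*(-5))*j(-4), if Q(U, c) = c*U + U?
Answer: -180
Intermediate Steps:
Q(U, c) = U + U*c (Q(U, c) = U*c + U = U + U*c)
(Q(-3, 2)*(-5))*j(-4) = (-3*(1 + 2)*(-5))*(-4) = (-3*3*(-5))*(-4) = -9*(-5)*(-4) = 45*(-4) = -180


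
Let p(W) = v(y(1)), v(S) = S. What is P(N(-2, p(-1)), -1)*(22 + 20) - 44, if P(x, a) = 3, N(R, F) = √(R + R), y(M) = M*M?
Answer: 82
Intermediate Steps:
y(M) = M²
p(W) = 1 (p(W) = 1² = 1)
N(R, F) = √2*√R (N(R, F) = √(2*R) = √2*√R)
P(N(-2, p(-1)), -1)*(22 + 20) - 44 = 3*(22 + 20) - 44 = 3*42 - 44 = 126 - 44 = 82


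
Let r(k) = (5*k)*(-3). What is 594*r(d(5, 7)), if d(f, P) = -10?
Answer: 89100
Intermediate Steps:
r(k) = -15*k
594*r(d(5, 7)) = 594*(-15*(-10)) = 594*150 = 89100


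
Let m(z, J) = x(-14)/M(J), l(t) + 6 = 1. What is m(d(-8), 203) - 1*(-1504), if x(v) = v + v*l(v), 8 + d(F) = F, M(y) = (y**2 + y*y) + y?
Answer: 17751720/11803 ≈ 1504.0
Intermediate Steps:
M(y) = y + 2*y**2 (M(y) = (y**2 + y**2) + y = 2*y**2 + y = y + 2*y**2)
d(F) = -8 + F
l(t) = -5 (l(t) = -6 + 1 = -5)
x(v) = -4*v (x(v) = v + v*(-5) = v - 5*v = -4*v)
m(z, J) = 56/(J*(1 + 2*J)) (m(z, J) = (-4*(-14))/((J*(1 + 2*J))) = 56*(1/(J*(1 + 2*J))) = 56/(J*(1 + 2*J)))
m(d(-8), 203) - 1*(-1504) = 56/(203*(1 + 2*203)) - 1*(-1504) = 56*(1/203)/(1 + 406) + 1504 = 56*(1/203)/407 + 1504 = 56*(1/203)*(1/407) + 1504 = 8/11803 + 1504 = 17751720/11803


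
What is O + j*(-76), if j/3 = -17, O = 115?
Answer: 3991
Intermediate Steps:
j = -51 (j = 3*(-17) = -51)
O + j*(-76) = 115 - 51*(-76) = 115 + 3876 = 3991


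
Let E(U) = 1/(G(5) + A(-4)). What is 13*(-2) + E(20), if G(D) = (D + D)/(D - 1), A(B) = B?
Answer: -80/3 ≈ -26.667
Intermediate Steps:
G(D) = 2*D/(-1 + D) (G(D) = (2*D)/(-1 + D) = 2*D/(-1 + D))
E(U) = -⅔ (E(U) = 1/(2*5/(-1 + 5) - 4) = 1/(2*5/4 - 4) = 1/(2*5*(¼) - 4) = 1/(5/2 - 4) = 1/(-3/2) = -⅔)
13*(-2) + E(20) = 13*(-2) - ⅔ = -26 - ⅔ = -80/3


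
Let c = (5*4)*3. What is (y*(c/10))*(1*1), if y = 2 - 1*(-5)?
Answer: 42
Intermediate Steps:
y = 7 (y = 2 + 5 = 7)
c = 60 (c = 20*3 = 60)
(y*(c/10))*(1*1) = (7*(60/10))*(1*1) = (7*(60*(⅒)))*1 = (7*6)*1 = 42*1 = 42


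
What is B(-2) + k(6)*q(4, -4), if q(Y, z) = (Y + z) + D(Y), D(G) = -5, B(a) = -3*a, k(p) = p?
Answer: -24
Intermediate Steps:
q(Y, z) = -5 + Y + z (q(Y, z) = (Y + z) - 5 = -5 + Y + z)
B(-2) + k(6)*q(4, -4) = -3*(-2) + 6*(-5 + 4 - 4) = 6 + 6*(-5) = 6 - 30 = -24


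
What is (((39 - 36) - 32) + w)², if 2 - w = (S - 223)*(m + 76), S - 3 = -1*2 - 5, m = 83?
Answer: 1300756356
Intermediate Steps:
S = -4 (S = 3 + (-1*2 - 5) = 3 + (-2 - 5) = 3 - 7 = -4)
w = 36095 (w = 2 - (-4 - 223)*(83 + 76) = 2 - (-227)*159 = 2 - 1*(-36093) = 2 + 36093 = 36095)
(((39 - 36) - 32) + w)² = (((39 - 36) - 32) + 36095)² = ((3 - 32) + 36095)² = (-29 + 36095)² = 36066² = 1300756356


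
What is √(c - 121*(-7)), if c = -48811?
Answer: 2*I*√11991 ≈ 219.01*I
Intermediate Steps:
√(c - 121*(-7)) = √(-48811 - 121*(-7)) = √(-48811 + 847) = √(-47964) = 2*I*√11991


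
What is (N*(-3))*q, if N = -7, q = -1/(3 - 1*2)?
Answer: -21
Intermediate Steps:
q = -1 (q = -1/(3 - 2) = -1/1 = -1*1 = -1)
(N*(-3))*q = -7*(-3)*(-1) = 21*(-1) = -21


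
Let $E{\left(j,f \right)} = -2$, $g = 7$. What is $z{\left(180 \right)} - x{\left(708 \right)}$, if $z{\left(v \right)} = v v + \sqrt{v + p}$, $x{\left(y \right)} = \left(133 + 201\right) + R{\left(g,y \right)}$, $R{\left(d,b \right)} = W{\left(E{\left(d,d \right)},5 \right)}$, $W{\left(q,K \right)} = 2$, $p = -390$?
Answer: $32064 + i \sqrt{210} \approx 32064.0 + 14.491 i$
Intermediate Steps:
$R{\left(d,b \right)} = 2$
$x{\left(y \right)} = 336$ ($x{\left(y \right)} = \left(133 + 201\right) + 2 = 334 + 2 = 336$)
$z{\left(v \right)} = v^{2} + \sqrt{-390 + v}$ ($z{\left(v \right)} = v v + \sqrt{v - 390} = v^{2} + \sqrt{-390 + v}$)
$z{\left(180 \right)} - x{\left(708 \right)} = \left(180^{2} + \sqrt{-390 + 180}\right) - 336 = \left(32400 + \sqrt{-210}\right) - 336 = \left(32400 + i \sqrt{210}\right) - 336 = 32064 + i \sqrt{210}$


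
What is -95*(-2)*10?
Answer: 1900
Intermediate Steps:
-95*(-2)*10 = -19*(-10)*10 = 190*10 = 1900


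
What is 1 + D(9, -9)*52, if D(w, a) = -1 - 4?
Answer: -259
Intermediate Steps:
D(w, a) = -5
1 + D(9, -9)*52 = 1 - 5*52 = 1 - 260 = -259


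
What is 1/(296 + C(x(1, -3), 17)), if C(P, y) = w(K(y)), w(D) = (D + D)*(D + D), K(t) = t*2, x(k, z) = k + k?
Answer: 1/4920 ≈ 0.00020325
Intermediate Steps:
x(k, z) = 2*k
K(t) = 2*t
w(D) = 4*D**2 (w(D) = (2*D)*(2*D) = 4*D**2)
C(P, y) = 16*y**2 (C(P, y) = 4*(2*y)**2 = 4*(4*y**2) = 16*y**2)
1/(296 + C(x(1, -3), 17)) = 1/(296 + 16*17**2) = 1/(296 + 16*289) = 1/(296 + 4624) = 1/4920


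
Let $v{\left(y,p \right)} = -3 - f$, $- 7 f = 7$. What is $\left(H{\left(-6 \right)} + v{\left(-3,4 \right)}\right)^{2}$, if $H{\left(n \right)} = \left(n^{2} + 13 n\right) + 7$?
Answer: $1369$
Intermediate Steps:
$f = -1$ ($f = \left(- \frac{1}{7}\right) 7 = -1$)
$v{\left(y,p \right)} = -2$ ($v{\left(y,p \right)} = -3 - -1 = -3 + 1 = -2$)
$H{\left(n \right)} = 7 + n^{2} + 13 n$
$\left(H{\left(-6 \right)} + v{\left(-3,4 \right)}\right)^{2} = \left(\left(7 + \left(-6\right)^{2} + 13 \left(-6\right)\right) - 2\right)^{2} = \left(\left(7 + 36 - 78\right) - 2\right)^{2} = \left(-35 - 2\right)^{2} = \left(-37\right)^{2} = 1369$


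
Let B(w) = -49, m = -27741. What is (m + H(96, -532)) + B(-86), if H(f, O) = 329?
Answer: -27461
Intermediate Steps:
(m + H(96, -532)) + B(-86) = (-27741 + 329) - 49 = -27412 - 49 = -27461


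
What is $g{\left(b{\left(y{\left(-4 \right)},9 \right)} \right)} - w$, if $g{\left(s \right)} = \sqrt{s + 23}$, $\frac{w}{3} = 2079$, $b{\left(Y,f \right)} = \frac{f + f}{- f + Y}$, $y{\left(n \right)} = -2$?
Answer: $-6237 + \frac{\sqrt{2585}}{11} \approx -6232.4$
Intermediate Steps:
$b{\left(Y,f \right)} = \frac{2 f}{Y - f}$
$w = 6237$ ($w = 3 \cdot 2079 = 6237$)
$g{\left(s \right)} = \sqrt{23 + s}$
$g{\left(b{\left(y{\left(-4 \right)},9 \right)} \right)} - w = \sqrt{23 + 2 \cdot 9 \frac{1}{-2 - 9}} - 6237 = \sqrt{23 + 2 \cdot 9 \frac{1}{-11}} - 6237 = \sqrt{23 + 2 \cdot 9 \left(- \frac{1}{11}\right)} - 6237 = \sqrt{23 - \frac{18}{11}} - 6237 = \sqrt{\frac{235}{11}} - 6237 = \frac{\sqrt{2585}}{11} - 6237 = -6237 + \frac{\sqrt{2585}}{11}$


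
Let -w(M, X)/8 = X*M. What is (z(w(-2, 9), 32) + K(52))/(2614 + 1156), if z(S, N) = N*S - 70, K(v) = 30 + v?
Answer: 462/377 ≈ 1.2255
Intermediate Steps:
w(M, X) = -8*M*X (w(M, X) = -8*X*M = -8*M*X)
z(S, N) = -70 + N*S
(z(w(-2, 9), 32) + K(52))/(2614 + 1156) = ((-70 + 32*(-8*(-2)*9)) + (30 + 52))/(2614 + 1156) = ((-70 + 32*144) + 82)/3770 = ((-70 + 4608) + 82)*(1/3770) = (4538 + 82)*(1/3770) = 4620*(1/3770) = 462/377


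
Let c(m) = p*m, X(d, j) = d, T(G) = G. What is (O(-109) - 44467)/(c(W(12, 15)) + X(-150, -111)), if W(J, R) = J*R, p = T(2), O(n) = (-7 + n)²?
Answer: -10337/70 ≈ -147.67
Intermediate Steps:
p = 2
c(m) = 2*m
(O(-109) - 44467)/(c(W(12, 15)) + X(-150, -111)) = ((-7 - 109)² - 44467)/(2*(12*15) - 150) = ((-116)² - 44467)/(2*180 - 150) = (13456 - 44467)/(360 - 150) = -31011/210 = -31011*1/210 = -10337/70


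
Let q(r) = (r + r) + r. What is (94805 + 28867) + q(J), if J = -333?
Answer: 122673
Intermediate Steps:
q(r) = 3*r (q(r) = 2*r + r = 3*r)
(94805 + 28867) + q(J) = (94805 + 28867) + 3*(-333) = 123672 - 999 = 122673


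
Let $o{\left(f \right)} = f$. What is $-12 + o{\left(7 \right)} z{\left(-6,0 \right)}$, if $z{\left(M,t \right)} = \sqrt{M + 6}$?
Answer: $-12$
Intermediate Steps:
$z{\left(M,t \right)} = \sqrt{6 + M}$
$-12 + o{\left(7 \right)} z{\left(-6,0 \right)} = -12 + 7 \sqrt{6 - 6} = -12 + 7 \sqrt{0} = -12 + 7 \cdot 0 = -12 + 0 = -12$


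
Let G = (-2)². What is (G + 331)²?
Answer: 112225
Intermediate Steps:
G = 4
(G + 331)² = (4 + 331)² = 335² = 112225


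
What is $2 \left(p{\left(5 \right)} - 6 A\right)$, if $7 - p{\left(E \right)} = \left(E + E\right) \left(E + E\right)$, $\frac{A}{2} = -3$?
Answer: $-114$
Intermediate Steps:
$A = -6$ ($A = 2 \left(-3\right) = -6$)
$p{\left(E \right)} = 7 - 4 E^{2}$ ($p{\left(E \right)} = 7 - \left(E + E\right) \left(E + E\right) = 7 - 2 E 2 E = 7 - 4 E^{2}$)
$2 \left(p{\left(5 \right)} - 6 A\right) = 2 \left(\left(7 - 4 \cdot 5^{2}\right) - -36\right) = 2 \left(\left(7 - 100\right) + 36\right) = 2 \left(-93 + 36\right) = 2 \left(-57\right) = -114$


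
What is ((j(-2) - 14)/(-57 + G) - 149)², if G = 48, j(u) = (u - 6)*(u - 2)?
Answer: 22801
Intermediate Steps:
j(u) = (-6 + u)*(-2 + u)
((j(-2) - 14)/(-57 + G) - 149)² = (((12 + (-2)² - 8*(-2)) - 14)/(-57 + 48) - 149)² = (((12 + 4 + 16) - 14)/(-9) - 149)² = ((32 - 14)*(-⅑) - 149)² = (18*(-⅑) - 149)² = (-2 - 149)² = (-151)² = 22801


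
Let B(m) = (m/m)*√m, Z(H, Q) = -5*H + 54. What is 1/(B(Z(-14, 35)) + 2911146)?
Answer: 1455573/4237385516596 - √31/4237385516596 ≈ 3.4351e-7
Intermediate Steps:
Z(H, Q) = 54 - 5*H
B(m) = √m (B(m) = 1*√m = √m)
1/(B(Z(-14, 35)) + 2911146) = 1/(√(54 - 5*(-14)) + 2911146) = 1/(√(54 + 70) + 2911146) = 1/(√124 + 2911146) = 1/(2*√31 + 2911146) = 1/(2911146 + 2*√31)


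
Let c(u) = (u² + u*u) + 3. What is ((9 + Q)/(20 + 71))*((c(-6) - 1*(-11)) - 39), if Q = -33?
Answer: -1128/91 ≈ -12.396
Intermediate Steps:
c(u) = 3 + 2*u² (c(u) = (u² + u²) + 3 = 2*u² + 3 = 3 + 2*u²)
((9 + Q)/(20 + 71))*((c(-6) - 1*(-11)) - 39) = ((9 - 33)/(20 + 71))*(((3 + 2*(-6)²) - 1*(-11)) - 39) = (-24/91)*(((3 + 2*36) + 11) - 39) = (-24*1/91)*(((3 + 72) + 11) - 39) = -24*((75 + 11) - 39)/91 = -24*(86 - 39)/91 = -24/91*47 = -1128/91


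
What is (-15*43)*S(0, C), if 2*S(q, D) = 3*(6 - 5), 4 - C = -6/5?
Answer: -1935/2 ≈ -967.50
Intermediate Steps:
C = 26/5 (C = 4 - (-6)/5 = 4 - 1*(-6/5) = 4 + 6/5 = 26/5 ≈ 5.2000)
S(q, D) = 3/2 (S(q, D) = (3*(6 - 5))/2 = (3*1)/2 = (½)*3 = 3/2)
(-15*43)*S(0, C) = -15*43*(3/2) = -645*3/2 = -1935/2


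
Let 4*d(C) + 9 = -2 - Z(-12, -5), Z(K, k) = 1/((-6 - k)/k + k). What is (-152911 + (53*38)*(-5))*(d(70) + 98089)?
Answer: -511558515195/32 ≈ -1.5986e+10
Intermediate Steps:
Z(K, k) = 1/(k + (-6 - k)/k) (Z(K, k) = 1/((-6 - k)/k + k) = 1/(k + (-6 - k)/k))
d(C) = -259/96 (d(C) = -9/4 + (-2 - (-5)/(-6 + (-5)**2 - 1*(-5)))/4 = -9/4 + (-2 - (-5)/(-6 + 25 + 5))/4 = -9/4 + (-2 - (-5)/24)/4 = -9/4 + (-2 - 1*(-5/24))/4 = -9/4 + (-2 + 5/24)/4 = -9/4 + (1/4)*(-43/24) = -9/4 - 43/96 = -259/96)
(-152911 + (53*38)*(-5))*(d(70) + 98089) = (-152911 + (53*38)*(-5))*(-259/96 + 98089) = (-152911 + 2014*(-5))*(9416285/96) = (-152911 - 10070)*(9416285/96) = -162981*9416285/96 = -511558515195/32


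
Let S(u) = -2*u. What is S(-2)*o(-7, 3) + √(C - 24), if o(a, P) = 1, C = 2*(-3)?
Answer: 4 + I*√30 ≈ 4.0 + 5.4772*I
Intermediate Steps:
C = -6
S(-2)*o(-7, 3) + √(C - 24) = -2*(-2)*1 + √(-6 - 24) = 4*1 + √(-30) = 4 + I*√30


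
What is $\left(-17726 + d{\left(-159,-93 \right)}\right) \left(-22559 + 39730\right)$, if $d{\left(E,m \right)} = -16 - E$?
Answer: $-301917693$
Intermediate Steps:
$\left(-17726 + d{\left(-159,-93 \right)}\right) \left(-22559 + 39730\right) = \left(-17726 - -143\right) \left(-22559 + 39730\right) = \left(-17726 + \left(-16 + 159\right)\right) 17171 = \left(-17726 + 143\right) 17171 = \left(-17583\right) 17171 = -301917693$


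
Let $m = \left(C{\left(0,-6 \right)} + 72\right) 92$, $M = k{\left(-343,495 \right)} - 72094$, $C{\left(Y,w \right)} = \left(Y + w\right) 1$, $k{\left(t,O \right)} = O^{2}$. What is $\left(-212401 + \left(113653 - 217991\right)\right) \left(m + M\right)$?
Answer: $-56697231217$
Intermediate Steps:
$C{\left(Y,w \right)} = Y + w$
$M = 172931$ ($M = 495^{2} - 72094 = 245025 - 72094 = 172931$)
$m = 6072$ ($m = \left(\left(0 - 6\right) + 72\right) 92 = \left(-6 + 72\right) 92 = 66 \cdot 92 = 6072$)
$\left(-212401 + \left(113653 - 217991\right)\right) \left(m + M\right) = \left(-212401 + \left(113653 - 217991\right)\right) \left(6072 + 172931\right) = \left(-212401 - 104338\right) 179003 = \left(-316739\right) 179003 = -56697231217$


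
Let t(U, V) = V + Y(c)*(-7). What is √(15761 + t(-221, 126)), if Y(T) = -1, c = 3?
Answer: 3*√1766 ≈ 126.07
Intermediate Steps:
t(U, V) = 7 + V (t(U, V) = V - 1*(-7) = V + 7 = 7 + V)
√(15761 + t(-221, 126)) = √(15761 + (7 + 126)) = √(15761 + 133) = √15894 = 3*√1766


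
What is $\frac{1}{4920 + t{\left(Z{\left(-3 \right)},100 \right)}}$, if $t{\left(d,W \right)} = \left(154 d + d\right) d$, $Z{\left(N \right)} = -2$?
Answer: $\frac{1}{5540} \approx 0.00018051$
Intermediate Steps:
$t{\left(d,W \right)} = 155 d^{2}$ ($t{\left(d,W \right)} = 155 d d = 155 d^{2}$)
$\frac{1}{4920 + t{\left(Z{\left(-3 \right)},100 \right)}} = \frac{1}{4920 + 155 \left(-2\right)^{2}} = \frac{1}{4920 + 155 \cdot 4} = \frac{1}{4920 + 620} = \frac{1}{5540}$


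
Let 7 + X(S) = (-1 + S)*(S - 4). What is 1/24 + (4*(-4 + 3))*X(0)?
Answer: 289/24 ≈ 12.042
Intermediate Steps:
X(S) = -7 + (-1 + S)*(-4 + S) (X(S) = -7 + (-1 + S)*(S - 4) = -7 + (-1 + S)*(-4 + S))
1/24 + (4*(-4 + 3))*X(0) = 1/24 + (4*(-4 + 3))*(-3 + 0² - 5*0) = 1/24 + (4*(-1))*(-3 + 0 + 0) = 1/24 - 4*(-3) = 1/24 + 12 = 289/24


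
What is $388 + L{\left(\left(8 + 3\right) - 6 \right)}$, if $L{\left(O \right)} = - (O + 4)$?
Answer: $379$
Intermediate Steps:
$L{\left(O \right)} = -4 - O$ ($L{\left(O \right)} = - (4 + O) = -4 - O$)
$388 + L{\left(\left(8 + 3\right) - 6 \right)} = 388 - 9 = 379$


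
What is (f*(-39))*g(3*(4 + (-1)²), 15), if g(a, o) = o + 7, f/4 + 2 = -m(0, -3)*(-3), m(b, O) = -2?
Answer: 27456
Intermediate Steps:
f = -32 (f = -8 + 4*(-1*(-2)*(-3)) = -8 + 4*(2*(-3)) = -8 + 4*(-6) = -8 - 24 = -32)
g(a, o) = 7 + o
(f*(-39))*g(3*(4 + (-1)²), 15) = (-32*(-39))*(7 + 15) = 1248*22 = 27456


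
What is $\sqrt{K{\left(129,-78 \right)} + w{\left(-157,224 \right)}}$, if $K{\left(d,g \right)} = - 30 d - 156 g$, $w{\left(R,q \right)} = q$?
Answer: $\sqrt{8522} \approx 92.315$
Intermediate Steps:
$K{\left(d,g \right)} = - 156 g - 30 d$
$\sqrt{K{\left(129,-78 \right)} + w{\left(-157,224 \right)}} = \sqrt{\left(\left(-156\right) \left(-78\right) - 3870\right) + 224} = \sqrt{\left(12168 - 3870\right) + 224} = \sqrt{8298 + 224} = \sqrt{8522}$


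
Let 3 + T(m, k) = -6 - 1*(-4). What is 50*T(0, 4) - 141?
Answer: -391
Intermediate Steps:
T(m, k) = -5 (T(m, k) = -3 + (-6 - 1*(-4)) = -3 + (-6 + 4) = -3 - 2 = -5)
50*T(0, 4) - 141 = 50*(-5) - 141 = -250 - 141 = -391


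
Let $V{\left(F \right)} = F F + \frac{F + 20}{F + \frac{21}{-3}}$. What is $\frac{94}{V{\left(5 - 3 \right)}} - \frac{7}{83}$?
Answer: $- \frac{19512}{83} \approx -235.08$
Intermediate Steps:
$V{\left(F \right)} = F^{2} + \frac{20 + F}{-7 + F}$ ($V{\left(F \right)} = F^{2} + \frac{20 + F}{F + 21 \left(- \frac{1}{3}\right)} = F^{2} + \frac{20 + F}{F - 7} = F^{2} + \frac{20 + F}{-7 + F}$)
$\frac{94}{V{\left(5 - 3 \right)}} - \frac{7}{83} = \frac{94}{\frac{1}{-7 + \left(5 - 3\right)} \left(20 + \left(5 - 3\right) + \left(5 - 3\right)^{3} - 7 \left(5 - 3\right)^{2}\right)} - \frac{7}{83} = \frac{94}{\frac{1}{-7 + 2} \left(20 + 2 + 2^{3} - 7 \cdot 2^{2}\right)} - \frac{7}{83} = \frac{94}{\frac{1}{-5} \left(20 + 2 + 8 - 28\right)} - \frac{7}{83} = \frac{94}{\left(- \frac{1}{5}\right) \left(20 + 2 + 8 - 28\right)} - \frac{7}{83} = \frac{94}{\left(- \frac{1}{5}\right) 2} - \frac{7}{83} = \frac{94}{- \frac{2}{5}} - \frac{7}{83} = 94 \left(- \frac{5}{2}\right) - \frac{7}{83} = -235 - \frac{7}{83} = - \frac{19512}{83}$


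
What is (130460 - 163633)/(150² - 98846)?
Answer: 33173/76346 ≈ 0.43451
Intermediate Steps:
(130460 - 163633)/(150² - 98846) = -33173/(22500 - 98846) = -33173/(-76346) = -33173*(-1/76346) = 33173/76346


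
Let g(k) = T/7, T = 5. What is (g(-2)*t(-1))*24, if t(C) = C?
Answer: -120/7 ≈ -17.143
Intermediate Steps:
g(k) = 5/7
(g(-2)*t(-1))*24 = ((5/7)*(-1))*24 = -5/7*24 = -120/7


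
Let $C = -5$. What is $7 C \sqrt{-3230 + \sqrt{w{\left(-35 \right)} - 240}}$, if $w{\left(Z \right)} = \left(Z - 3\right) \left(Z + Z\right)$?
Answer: $- 35 i \sqrt{3230 - 22 \sqrt{5}} \approx - 1974.0 i$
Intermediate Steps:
$w{\left(Z \right)} = 2 Z \left(-3 + Z\right)$ ($w{\left(Z \right)} = \left(-3 + Z\right) 2 Z = 2 Z \left(-3 + Z\right)$)
$7 C \sqrt{-3230 + \sqrt{w{\left(-35 \right)} - 240}} = 7 \left(-5\right) \sqrt{-3230 + \sqrt{2 \left(-35\right) \left(-3 - 35\right) - 240}} = - 35 \sqrt{-3230 + \sqrt{2 \left(-35\right) \left(-38\right) - 240}} = - 35 \sqrt{-3230 + \sqrt{2660 - 240}} = - 35 \sqrt{-3230 + \sqrt{2420}} = - 35 \sqrt{-3230 + 22 \sqrt{5}}$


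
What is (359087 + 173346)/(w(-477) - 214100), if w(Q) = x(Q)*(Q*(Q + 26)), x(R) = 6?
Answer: 532433/1076662 ≈ 0.49452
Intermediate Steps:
w(Q) = 6*Q*(26 + Q) (w(Q) = 6*(Q*(Q + 26)) = 6*(Q*(26 + Q)) = 6*Q*(26 + Q))
(359087 + 173346)/(w(-477) - 214100) = (359087 + 173346)/(6*(-477)*(26 - 477) - 214100) = 532433/(6*(-477)*(-451) - 214100) = 532433/(1290762 - 214100) = 532433/1076662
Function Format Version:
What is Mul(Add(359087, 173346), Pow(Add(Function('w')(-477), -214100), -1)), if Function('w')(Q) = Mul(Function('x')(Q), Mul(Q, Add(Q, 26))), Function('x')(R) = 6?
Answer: Rational(532433, 1076662) ≈ 0.49452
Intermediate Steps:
Function('w')(Q) = Mul(6, Q, Add(26, Q)) (Function('w')(Q) = Mul(6, Mul(Q, Add(Q, 26))) = Mul(6, Mul(Q, Add(26, Q))) = Mul(6, Q, Add(26, Q)))
Mul(Add(359087, 173346), Pow(Add(Function('w')(-477), -214100), -1)) = Mul(Add(359087, 173346), Pow(Add(Mul(6, -477, Add(26, -477)), -214100), -1)) = Mul(532433, Pow(Add(Mul(6, -477, -451), -214100), -1)) = Mul(532433, Pow(Add(1290762, -214100), -1)) = Mul(532433, Pow(1076662, -1)) = Mul(532433, Rational(1, 1076662)) = Rational(532433, 1076662)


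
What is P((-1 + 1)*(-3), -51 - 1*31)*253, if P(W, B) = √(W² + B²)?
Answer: 20746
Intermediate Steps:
P(W, B) = √(B² + W²)
P((-1 + 1)*(-3), -51 - 1*31)*253 = √((-51 - 1*31)² + ((-1 + 1)*(-3))²)*253 = √((-51 - 31)² + (0*(-3))²)*253 = √((-82)² + 0²)*253 = √(6724 + 0)*253 = √6724*253 = 82*253 = 20746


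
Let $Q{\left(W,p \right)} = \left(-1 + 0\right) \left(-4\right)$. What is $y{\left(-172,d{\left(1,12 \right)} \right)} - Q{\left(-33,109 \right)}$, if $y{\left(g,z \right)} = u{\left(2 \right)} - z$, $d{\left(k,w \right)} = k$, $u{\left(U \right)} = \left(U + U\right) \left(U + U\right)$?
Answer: $11$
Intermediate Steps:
$u{\left(U \right)} = 4 U^{2}$ ($u{\left(U \right)} = 2 U 2 U = 4 U^{2}$)
$y{\left(g,z \right)} = 16 - z$ ($y{\left(g,z \right)} = 4 \cdot 2^{2} - z = 4 \cdot 4 - z = 16 - z$)
$Q{\left(W,p \right)} = 4$ ($Q{\left(W,p \right)} = \left(-1\right) \left(-4\right) = 4$)
$y{\left(-172,d{\left(1,12 \right)} \right)} - Q{\left(-33,109 \right)} = \left(16 - 1\right) - 4 = 15 - 4 = 11$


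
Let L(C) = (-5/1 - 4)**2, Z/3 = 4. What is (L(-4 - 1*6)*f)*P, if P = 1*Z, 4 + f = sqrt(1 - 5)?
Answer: -3888 + 1944*I ≈ -3888.0 + 1944.0*I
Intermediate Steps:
Z = 12 (Z = 3*4 = 12)
L(C) = 81 (L(C) = (-5*1 - 4)**2 = (-5 - 4)**2 = (-9)**2 = 81)
f = -4 + 2*I (f = -4 + sqrt(1 - 5) = -4 + sqrt(-4) = -4 + 2*I ≈ -4.0 + 2.0*I)
P = 12 (P = 1*12 = 12)
(L(-4 - 1*6)*f)*P = (81*(-4 + 2*I))*12 = (-324 + 162*I)*12 = -3888 + 1944*I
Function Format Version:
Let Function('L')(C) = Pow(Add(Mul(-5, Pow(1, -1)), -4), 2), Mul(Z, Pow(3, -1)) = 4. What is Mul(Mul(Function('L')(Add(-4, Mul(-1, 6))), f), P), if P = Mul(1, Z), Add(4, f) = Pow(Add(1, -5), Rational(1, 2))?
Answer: Add(-3888, Mul(1944, I)) ≈ Add(-3888.0, Mul(1944.0, I))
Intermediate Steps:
Z = 12 (Z = Mul(3, 4) = 12)
Function('L')(C) = 81 (Function('L')(C) = Pow(Add(Mul(-5, 1), -4), 2) = Pow(Add(-5, -4), 2) = Pow(-9, 2) = 81)
f = Add(-4, Mul(2, I)) (f = Add(-4, Pow(Add(1, -5), Rational(1, 2))) = Add(-4, Pow(-4, Rational(1, 2))) = Add(-4, Mul(2, I)) ≈ Add(-4.0000, Mul(2.0000, I)))
P = 12 (P = Mul(1, 12) = 12)
Mul(Mul(Function('L')(Add(-4, Mul(-1, 6))), f), P) = Mul(Mul(81, Add(-4, Mul(2, I))), 12) = Mul(Add(-324, Mul(162, I)), 12) = Add(-3888, Mul(1944, I))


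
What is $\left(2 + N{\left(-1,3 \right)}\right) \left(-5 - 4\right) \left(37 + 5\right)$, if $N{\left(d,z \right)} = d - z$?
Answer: $756$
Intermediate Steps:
$\left(2 + N{\left(-1,3 \right)}\right) \left(-5 - 4\right) \left(37 + 5\right) = \left(2 - 4\right) \left(-5 - 4\right) \left(37 + 5\right) = \left(2 - 4\right) \left(-9\right) 42 = \left(-2\right) \left(-9\right) 42 = 18 \cdot 42 = 756$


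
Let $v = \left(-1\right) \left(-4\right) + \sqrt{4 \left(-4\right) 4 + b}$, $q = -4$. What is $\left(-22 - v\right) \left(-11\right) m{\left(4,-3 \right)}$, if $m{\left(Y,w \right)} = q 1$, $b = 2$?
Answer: $-1144 - 44 i \sqrt{62} \approx -1144.0 - 346.46 i$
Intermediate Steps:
$m{\left(Y,w \right)} = -4$ ($m{\left(Y,w \right)} = \left(-4\right) 1 = -4$)
$v = 4 + i \sqrt{62}$ ($v = \left(-1\right) \left(-4\right) + \sqrt{4 \left(-4\right) 4 + 2} = 4 + \sqrt{\left(-16\right) 4 + 2} = 4 + \sqrt{-64 + 2} = 4 + \sqrt{-62} = 4 + i \sqrt{62} \approx 4.0 + 7.874 i$)
$\left(-22 - v\right) \left(-11\right) m{\left(4,-3 \right)} = \left(-22 - \left(4 + i \sqrt{62}\right)\right) \left(-11\right) \left(-4\right) = \left(-26 - i \sqrt{62}\right) \left(-11\right) \left(-4\right) = \left(286 + 11 i \sqrt{62}\right) \left(-4\right) = -1144 - 44 i \sqrt{62}$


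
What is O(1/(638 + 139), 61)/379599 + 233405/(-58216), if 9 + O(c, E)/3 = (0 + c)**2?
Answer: -1620955219794595/404292345898392 ≈ -4.0094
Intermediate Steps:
O(c, E) = -27 + 3*c**2 (O(c, E) = -27 + 3*(0 + c)**2 = -27 + 3*c**2)
O(1/(638 + 139), 61)/379599 + 233405/(-58216) = (-27 + 3*(1/(638 + 139))**2)/379599 + 233405/(-58216) = (-27 + 3*(1/777)**2)*(1/379599) + 233405*(-1/58216) = (-27 + 3*(1/777)**2)*(1/379599) - 233405/58216 = (-27 + 3*(1/603729))*(1/379599) - 233405/58216 = (-27 + 1/201243)*(1/379599) - 233405/58216 = -5433560/201243*1/379599 - 233405/58216 = -493960/6944694687 - 233405/58216 = -1620955219794595/404292345898392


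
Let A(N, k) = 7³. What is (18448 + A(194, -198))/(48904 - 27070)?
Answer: 18791/21834 ≈ 0.86063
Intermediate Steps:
A(N, k) = 343
(18448 + A(194, -198))/(48904 - 27070) = (18448 + 343)/(48904 - 27070) = 18791/21834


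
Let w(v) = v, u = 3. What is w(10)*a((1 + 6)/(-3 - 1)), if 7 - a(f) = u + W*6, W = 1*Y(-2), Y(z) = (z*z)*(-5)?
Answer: 1240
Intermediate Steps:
Y(z) = -5*z² (Y(z) = z²*(-5) = -5*z²)
W = -20 (W = 1*(-5*(-2)²) = 1*(-5*4) = 1*(-20) = -20)
a(f) = 124 (a(f) = 7 - (3 - 20*6) = 7 - (3 - 120) = 7 - 1*(-117) = 7 + 117 = 124)
w(10)*a((1 + 6)/(-3 - 1)) = 10*124 = 1240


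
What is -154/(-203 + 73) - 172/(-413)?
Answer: 42981/26845 ≈ 1.6011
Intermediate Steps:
-154/(-203 + 73) - 172/(-413) = -154/(-130) - 172*(-1/413) = -154*(-1/130) + 172/413 = 77/65 + 172/413 = 42981/26845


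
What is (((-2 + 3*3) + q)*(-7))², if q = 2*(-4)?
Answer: 49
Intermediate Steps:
q = -8
(((-2 + 3*3) + q)*(-7))² = (((-2 + 3*3) - 8)*(-7))² = (((-2 + 9) - 8)*(-7))² = ((7 - 8)*(-7))² = (-1*(-7))² = 7² = 49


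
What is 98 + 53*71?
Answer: 3861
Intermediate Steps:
98 + 53*71 = 98 + 3763 = 3861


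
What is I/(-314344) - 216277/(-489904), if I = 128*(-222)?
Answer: 10238311169/19249797872 ≈ 0.53187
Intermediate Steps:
I = -28416
I/(-314344) - 216277/(-489904) = -28416/(-314344) - 216277/(-489904) = -28416*(-1/314344) - 216277*(-1/489904) = 3552/39293 + 216277/489904 = 10238311169/19249797872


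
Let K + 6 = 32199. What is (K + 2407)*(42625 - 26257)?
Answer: 566332800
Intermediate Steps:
K = 32193 (K = -6 + 32199 = 32193)
(K + 2407)*(42625 - 26257) = (32193 + 2407)*(42625 - 26257) = 34600*16368 = 566332800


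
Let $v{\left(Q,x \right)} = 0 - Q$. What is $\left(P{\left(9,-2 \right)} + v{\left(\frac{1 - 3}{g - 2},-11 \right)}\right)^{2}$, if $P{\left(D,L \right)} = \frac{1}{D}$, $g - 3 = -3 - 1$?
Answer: $\frac{25}{81} \approx 0.30864$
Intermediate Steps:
$g = -1$ ($g = 3 - 4 = -1$)
$v{\left(Q,x \right)} = - Q$
$\left(P{\left(9,-2 \right)} + v{\left(\frac{1 - 3}{g - 2},-11 \right)}\right)^{2} = \left(\frac{1}{9} - \frac{1 - 3}{-1 - 2}\right)^{2} = \left(\frac{1}{9} - - \frac{2}{-3}\right)^{2} = \left(\frac{1}{9} - \left(-2\right) \left(- \frac{1}{3}\right)\right)^{2} = \left(\frac{1}{9} - \frac{2}{3}\right)^{2} = \left(- \frac{5}{9}\right)^{2} = \frac{25}{81}$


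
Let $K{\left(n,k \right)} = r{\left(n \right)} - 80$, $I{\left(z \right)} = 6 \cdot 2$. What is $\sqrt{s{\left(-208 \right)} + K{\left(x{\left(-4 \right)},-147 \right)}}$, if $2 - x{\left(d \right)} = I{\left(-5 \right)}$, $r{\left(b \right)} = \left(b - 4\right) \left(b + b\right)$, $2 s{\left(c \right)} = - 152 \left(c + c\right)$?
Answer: $2 \sqrt{7954} \approx 178.37$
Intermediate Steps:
$s{\left(c \right)} = - 152 c$ ($s{\left(c \right)} = \frac{\left(-152\right) \left(c + c\right)}{2} = \frac{\left(-152\right) 2 c}{2} = \frac{\left(-304\right) c}{2} = - 152 c$)
$I{\left(z \right)} = 12$
$r{\left(b \right)} = 2 b \left(-4 + b\right)$ ($r{\left(b \right)} = \left(-4 + b\right) 2 b = 2 b \left(-4 + b\right)$)
$x{\left(d \right)} = -10$ ($x{\left(d \right)} = 2 - 12 = -10$)
$K{\left(n,k \right)} = -80 + 2 n \left(-4 + n\right)$ ($K{\left(n,k \right)} = 2 n \left(-4 + n\right) - 80 = -80 + 2 n \left(-4 + n\right)$)
$\sqrt{s{\left(-208 \right)} + K{\left(x{\left(-4 \right)},-147 \right)}} = \sqrt{\left(-152\right) \left(-208\right) - \left(80 + 20 \left(-4 - 10\right)\right)} = \sqrt{31616 - \left(80 + 20 \left(-14\right)\right)} = \sqrt{31616 + \left(-80 + 280\right)} = \sqrt{31616 + 200} = \sqrt{31816} = 2 \sqrt{7954}$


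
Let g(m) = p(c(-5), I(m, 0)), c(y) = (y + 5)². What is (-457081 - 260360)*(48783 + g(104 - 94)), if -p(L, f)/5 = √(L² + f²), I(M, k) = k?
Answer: -34998924303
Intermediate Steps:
c(y) = (5 + y)²
p(L, f) = -5*√(L² + f²)
g(m) = 0 (g(m) = -5*√(((5 - 5)²)² + 0²) = -5*√((0²)² + 0) = -5*√(0² + 0) = -5*√(0 + 0) = -5*√0 = -5*0 = 0)
(-457081 - 260360)*(48783 + g(104 - 94)) = (-457081 - 260360)*(48783 + 0) = -717441*48783 = -34998924303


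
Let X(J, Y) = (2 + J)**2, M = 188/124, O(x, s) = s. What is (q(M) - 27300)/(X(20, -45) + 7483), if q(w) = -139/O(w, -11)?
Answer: -300161/87637 ≈ -3.4250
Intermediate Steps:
M = 47/31 (M = 188*(1/124) = 47/31 ≈ 1.5161)
q(w) = 139/11 (q(w) = -139/(-11) = -139*(-1/11) = 139/11)
(q(M) - 27300)/(X(20, -45) + 7483) = (139/11 - 27300)/((2 + 20)**2 + 7483) = -300161/(11*(22**2 + 7483)) = -300161/(11*(484 + 7483)) = -300161/11/7967 = -300161/11*1/7967 = -300161/87637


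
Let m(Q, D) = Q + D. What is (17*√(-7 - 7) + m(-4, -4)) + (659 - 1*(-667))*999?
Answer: 1324666 + 17*I*√14 ≈ 1.3247e+6 + 63.608*I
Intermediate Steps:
m(Q, D) = D + Q
(17*√(-7 - 7) + m(-4, -4)) + (659 - 1*(-667))*999 = (17*√(-7 - 7) + (-4 - 4)) + (659 - 1*(-667))*999 = (17*√(-14) - 8) + (659 + 667)*999 = (17*(I*√14) - 8) + 1326*999 = (17*I*√14 - 8) + 1324674 = (-8 + 17*I*√14) + 1324674 = 1324666 + 17*I*√14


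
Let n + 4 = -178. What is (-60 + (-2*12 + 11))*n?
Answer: 13286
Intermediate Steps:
n = -182 (n = -4 - 178 = -182)
(-60 + (-2*12 + 11))*n = (-60 + (-2*12 + 11))*(-182) = (-60 + (-24 + 11))*(-182) = (-60 - 13)*(-182) = -73*(-182) = 13286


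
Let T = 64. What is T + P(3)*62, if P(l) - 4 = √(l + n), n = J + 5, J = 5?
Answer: 312 + 62*√13 ≈ 535.54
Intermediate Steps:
n = 10 (n = 5 + 5 = 10)
P(l) = 4 + √(10 + l) (P(l) = 4 + √(l + 10) = 4 + √(10 + l))
T + P(3)*62 = 64 + (4 + √(10 + 3))*62 = 64 + (4 + √13)*62 = 64 + (248 + 62*√13) = 312 + 62*√13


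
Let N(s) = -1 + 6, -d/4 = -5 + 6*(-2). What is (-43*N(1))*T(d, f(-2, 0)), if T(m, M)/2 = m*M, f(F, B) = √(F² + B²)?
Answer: -58480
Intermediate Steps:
d = 68 (d = -4*(-5 + 6*(-2)) = -4*(-5 - 12) = -4*(-17) = 68)
N(s) = 5
f(F, B) = √(B² + F²)
T(m, M) = 2*M*m (T(m, M) = 2*(m*M) = 2*(M*m) = 2*M*m)
(-43*N(1))*T(d, f(-2, 0)) = (-43*5)*(2*√(0² + (-2)²)*68) = -430*√(0 + 4)*68 = -430*√4*68 = -430*2*68 = -215*272 = -58480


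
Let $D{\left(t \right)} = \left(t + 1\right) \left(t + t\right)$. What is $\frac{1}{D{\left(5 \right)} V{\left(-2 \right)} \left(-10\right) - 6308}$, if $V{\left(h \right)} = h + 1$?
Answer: $- \frac{1}{5708} \approx -0.00017519$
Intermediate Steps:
$V{\left(h \right)} = 1 + h$
$D{\left(t \right)} = 2 t \left(1 + t\right)$ ($D{\left(t \right)} = \left(1 + t\right) 2 t = 2 t \left(1 + t\right)$)
$\frac{1}{D{\left(5 \right)} V{\left(-2 \right)} \left(-10\right) - 6308} = \frac{1}{2 \cdot 5 \left(1 + 5\right) \left(1 - 2\right) \left(-10\right) - 6308} = \frac{1}{2 \cdot 5 \cdot 6 \left(-1\right) \left(-10\right) - 6308} = \frac{1}{60 \left(-1\right) \left(-10\right) - 6308} = \frac{1}{\left(-60\right) \left(-10\right) - 6308} = \frac{1}{600 - 6308} = \frac{1}{-5708} = - \frac{1}{5708}$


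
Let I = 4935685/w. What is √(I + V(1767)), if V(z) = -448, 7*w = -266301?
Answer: I*√92905017423/12681 ≈ 24.036*I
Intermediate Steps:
w = -38043 (w = (⅐)*(-266301) = -38043)
I = -4935685/38043 (I = 4935685/(-38043) = 4935685*(-1/38043) = -4935685/38043 ≈ -129.74)
√(I + V(1767)) = √(-4935685/38043 - 448) = √(-21978949/38043) = I*√92905017423/12681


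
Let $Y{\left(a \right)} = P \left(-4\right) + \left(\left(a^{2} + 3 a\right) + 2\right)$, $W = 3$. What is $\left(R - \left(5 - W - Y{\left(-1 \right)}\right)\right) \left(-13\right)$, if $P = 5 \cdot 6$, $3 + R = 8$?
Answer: $1521$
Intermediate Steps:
$R = 5$ ($R = -3 + 8 = 5$)
$P = 30$
$Y{\left(a \right)} = -118 + a^{2} + 3 a$ ($Y{\left(a \right)} = 30 \left(-4\right) + \left(\left(a^{2} + 3 a\right) + 2\right) = -120 + \left(2 + a^{2} + 3 a\right) = -118 + a^{2} + 3 a$)
$\left(R - \left(5 - W - Y{\left(-1 \right)}\right)\right) \left(-13\right) = \left(5 + \left(\left(\left(-118 + \left(-1\right)^{2} + 3 \left(-1\right)\right) + 3\right) - 5\right)\right) \left(-13\right) = \left(5 + \left(\left(\left(-118 + 1 - 3\right) + 3\right) - 5\right)\right) \left(-13\right) = \left(5 + \left(\left(-120 + 3\right) - 5\right)\right) \left(-13\right) = \left(5 - 122\right) \left(-13\right) = \left(-117\right) \left(-13\right) = 1521$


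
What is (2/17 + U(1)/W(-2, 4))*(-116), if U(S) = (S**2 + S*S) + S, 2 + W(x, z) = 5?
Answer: -2204/17 ≈ -129.65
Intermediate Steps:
W(x, z) = 3 (W(x, z) = -2 + 5 = 3)
U(S) = S + 2*S**2 (U(S) = (S**2 + S**2) + S = 2*S**2 + S = S + 2*S**2)
(2/17 + U(1)/W(-2, 4))*(-116) = (2/17 + (1*(1 + 2*1))/3)*(-116) = (2*(1/17) + (1*(1 + 2))*(1/3))*(-116) = (2/17 + (1*3)*(1/3))*(-116) = (2/17 + 3*(1/3))*(-116) = (2/17 + 1)*(-116) = (19/17)*(-116) = -2204/17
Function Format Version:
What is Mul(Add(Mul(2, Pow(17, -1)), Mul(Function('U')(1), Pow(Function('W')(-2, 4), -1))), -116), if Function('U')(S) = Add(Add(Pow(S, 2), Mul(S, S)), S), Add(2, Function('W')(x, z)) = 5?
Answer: Rational(-2204, 17) ≈ -129.65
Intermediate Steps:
Function('W')(x, z) = 3 (Function('W')(x, z) = Add(-2, 5) = 3)
Function('U')(S) = Add(S, Mul(2, Pow(S, 2))) (Function('U')(S) = Add(Add(Pow(S, 2), Pow(S, 2)), S) = Add(Mul(2, Pow(S, 2)), S) = Add(S, Mul(2, Pow(S, 2))))
Mul(Add(Mul(2, Pow(17, -1)), Mul(Function('U')(1), Pow(Function('W')(-2, 4), -1))), -116) = Mul(Add(Mul(2, Pow(17, -1)), Mul(Mul(1, Add(1, Mul(2, 1))), Pow(3, -1))), -116) = Mul(Add(Mul(2, Rational(1, 17)), Mul(Mul(1, Add(1, 2)), Rational(1, 3))), -116) = Mul(Add(Rational(2, 17), Mul(Mul(1, 3), Rational(1, 3))), -116) = Mul(Add(Rational(2, 17), Mul(3, Rational(1, 3))), -116) = Mul(Add(Rational(2, 17), 1), -116) = Mul(Rational(19, 17), -116) = Rational(-2204, 17)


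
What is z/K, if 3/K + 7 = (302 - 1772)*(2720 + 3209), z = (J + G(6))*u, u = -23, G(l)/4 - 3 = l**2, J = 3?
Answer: 10624361503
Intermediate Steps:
G(l) = 12 + 4*l**2
z = -3657 (z = (3 + (12 + 4*6**2))*(-23) = (3 + (12 + 4*36))*(-23) = (3 + (12 + 144))*(-23) = (3 + 156)*(-23) = 159*(-23) = -3657)
K = -3/8715637 (K = 3/(-7 + (302 - 1772)*(2720 + 3209)) = 3/(-7 - 1470*5929) = 3/(-7 - 8715630) = 3/(-8715637) = 3*(-1/8715637) = -3/8715637 ≈ -3.4421e-7)
z/K = -3657/(-3/8715637) = -3657*(-8715637/3) = 10624361503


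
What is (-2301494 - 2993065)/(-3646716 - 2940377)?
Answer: 5294559/6587093 ≈ 0.80378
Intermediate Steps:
(-2301494 - 2993065)/(-3646716 - 2940377) = -5294559/(-6587093) = -5294559*(-1/6587093) = 5294559/6587093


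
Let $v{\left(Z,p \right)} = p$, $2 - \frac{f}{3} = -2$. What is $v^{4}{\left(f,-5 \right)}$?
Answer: $625$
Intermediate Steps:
$f = 12$ ($f = 6 - -6 = 6 + 6 = 12$)
$v^{4}{\left(f,-5 \right)} = \left(-5\right)^{4} = 625$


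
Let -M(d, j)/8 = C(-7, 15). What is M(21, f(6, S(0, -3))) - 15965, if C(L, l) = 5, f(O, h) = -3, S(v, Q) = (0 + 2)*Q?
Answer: -16005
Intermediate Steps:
S(v, Q) = 2*Q
M(d, j) = -40 (M(d, j) = -8*5 = -40)
M(21, f(6, S(0, -3))) - 15965 = -40 - 15965 = -16005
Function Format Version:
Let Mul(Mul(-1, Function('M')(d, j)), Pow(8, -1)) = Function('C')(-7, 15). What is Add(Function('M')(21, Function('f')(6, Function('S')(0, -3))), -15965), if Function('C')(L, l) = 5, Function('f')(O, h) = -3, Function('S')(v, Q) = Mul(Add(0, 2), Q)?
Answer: -16005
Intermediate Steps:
Function('S')(v, Q) = Mul(2, Q)
Function('M')(d, j) = -40 (Function('M')(d, j) = Mul(-8, 5) = -40)
Add(Function('M')(21, Function('f')(6, Function('S')(0, -3))), -15965) = Add(-40, -15965) = -16005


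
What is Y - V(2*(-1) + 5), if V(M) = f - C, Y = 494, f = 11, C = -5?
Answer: 478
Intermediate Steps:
V(M) = 16 (V(M) = 11 - 1*(-5) = 11 + 5 = 16)
Y - V(2*(-1) + 5) = 494 - 1*16 = 494 - 16 = 478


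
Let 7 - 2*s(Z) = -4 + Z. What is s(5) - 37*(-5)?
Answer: 188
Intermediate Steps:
s(Z) = 11/2 - Z/2 (s(Z) = 7/2 - (-4 + Z)/2 = 7/2 + (2 - Z/2) = 11/2 - Z/2)
s(5) - 37*(-5) = (11/2 - ½*5) - 37*(-5) = (11/2 - 5/2) + 185 = 3 + 185 = 188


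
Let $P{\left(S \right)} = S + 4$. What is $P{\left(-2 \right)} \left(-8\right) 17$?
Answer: $-272$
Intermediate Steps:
$P{\left(S \right)} = 4 + S$
$P{\left(-2 \right)} \left(-8\right) 17 = \left(4 - 2\right) \left(-8\right) 17 = 2 \left(-8\right) 17 = \left(-16\right) 17 = -272$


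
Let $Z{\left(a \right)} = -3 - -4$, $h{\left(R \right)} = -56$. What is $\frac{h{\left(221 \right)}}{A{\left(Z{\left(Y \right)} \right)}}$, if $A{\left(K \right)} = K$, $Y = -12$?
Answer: $-56$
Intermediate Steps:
$Z{\left(a \right)} = 1$ ($Z{\left(a \right)} = -3 + 4 = 1$)
$\frac{h{\left(221 \right)}}{A{\left(Z{\left(Y \right)} \right)}} = - \frac{56}{1} = \left(-56\right) 1 = -56$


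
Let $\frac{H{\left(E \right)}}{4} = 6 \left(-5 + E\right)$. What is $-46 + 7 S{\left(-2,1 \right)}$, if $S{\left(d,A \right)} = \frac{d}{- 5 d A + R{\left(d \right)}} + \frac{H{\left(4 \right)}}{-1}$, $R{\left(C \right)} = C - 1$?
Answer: $120$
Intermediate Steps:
$R{\left(C \right)} = -1 + C$
$H{\left(E \right)} = -120 + 24 E$ ($H{\left(E \right)} = 4 \cdot 6 \left(-5 + E\right) = 4 \left(-30 + 6 E\right) = -120 + 24 E$)
$S{\left(d,A \right)} = 24 + \frac{d}{-1 + d - 5 A d}$ ($S{\left(d,A \right)} = \frac{d}{- 5 d A + \left(-1 + d\right)} + \frac{-120 + 24 \cdot 4}{-1} = \frac{d}{- 5 A d + \left(-1 + d\right)} + \left(-120 + 96\right) \left(-1\right) = \frac{d}{-1 + d - 5 A d} - -24 = \frac{d}{-1 + d - 5 A d} + 24 = 24 + \frac{d}{-1 + d - 5 A d}$)
$-46 + 7 S{\left(-2,1 \right)} = -46 + 7 \frac{24 - -50 + 120 \cdot 1 \left(-2\right)}{1 - -2 + 5 \cdot 1 \left(-2\right)} = -46 + 7 \frac{24 + 50 - 240}{1 + 2 - 10} = -46 + 7 \frac{1}{-7} \left(-166\right) = -46 + 7 \left(\left(- \frac{1}{7}\right) \left(-166\right)\right) = -46 + 7 \cdot \frac{166}{7} = -46 + 166 = 120$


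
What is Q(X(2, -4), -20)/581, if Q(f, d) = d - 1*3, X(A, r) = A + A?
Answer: -23/581 ≈ -0.039587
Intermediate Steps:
X(A, r) = 2*A
Q(f, d) = -3 + d (Q(f, d) = d - 3 = -3 + d)
Q(X(2, -4), -20)/581 = (-3 - 20)/581 = -23*1/581 = -23/581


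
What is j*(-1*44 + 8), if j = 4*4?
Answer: -576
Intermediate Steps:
j = 16
j*(-1*44 + 8) = 16*(-1*44 + 8) = 16*(-44 + 8) = 16*(-36) = -576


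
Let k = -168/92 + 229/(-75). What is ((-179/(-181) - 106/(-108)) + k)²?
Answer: 267278716492921/31584962002500 ≈ 8.4622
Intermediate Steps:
k = -8417/1725 (k = -168*1/92 + 229*(-1/75) = -42/23 - 229/75 = -8417/1725 ≈ -4.8794)
((-179/(-181) - 106/(-108)) + k)² = ((-179/(-181) - 106/(-108)) - 8417/1725)² = ((-179*(-1/181) - 106*(-1/108)) - 8417/1725)² = ((179/181 + 53/54) - 8417/1725)² = (19259/9774 - 8417/1725)² = (-16348661/5620050)² = 267278716492921/31584962002500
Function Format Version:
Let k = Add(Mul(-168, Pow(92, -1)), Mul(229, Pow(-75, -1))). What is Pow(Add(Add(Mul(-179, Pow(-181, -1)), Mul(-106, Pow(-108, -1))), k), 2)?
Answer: Rational(267278716492921, 31584962002500) ≈ 8.4622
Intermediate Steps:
k = Rational(-8417, 1725) (k = Add(Mul(-168, Rational(1, 92)), Mul(229, Rational(-1, 75))) = Add(Rational(-42, 23), Rational(-229, 75)) = Rational(-8417, 1725) ≈ -4.8794)
Pow(Add(Add(Mul(-179, Pow(-181, -1)), Mul(-106, Pow(-108, -1))), k), 2) = Pow(Add(Add(Mul(-179, Pow(-181, -1)), Mul(-106, Pow(-108, -1))), Rational(-8417, 1725)), 2) = Pow(Add(Add(Mul(-179, Rational(-1, 181)), Mul(-106, Rational(-1, 108))), Rational(-8417, 1725)), 2) = Pow(Add(Add(Rational(179, 181), Rational(53, 54)), Rational(-8417, 1725)), 2) = Pow(Add(Rational(19259, 9774), Rational(-8417, 1725)), 2) = Pow(Rational(-16348661, 5620050), 2) = Rational(267278716492921, 31584962002500)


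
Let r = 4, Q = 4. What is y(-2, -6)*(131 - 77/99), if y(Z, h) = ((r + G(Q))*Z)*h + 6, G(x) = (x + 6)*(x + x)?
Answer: 396136/3 ≈ 1.3205e+5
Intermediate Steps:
G(x) = 2*x*(6 + x) (G(x) = (6 + x)*(2*x) = 2*x*(6 + x))
y(Z, h) = 6 + 84*Z*h (y(Z, h) = ((4 + 2*4*(6 + 4))*Z)*h + 6 = ((4 + 2*4*10)*Z)*h + 6 = ((4 + 80)*Z)*h + 6 = (84*Z)*h + 6 = 84*Z*h + 6 = 6 + 84*Z*h)
y(-2, -6)*(131 - 77/99) = (6 + 84*(-2)*(-6))*(131 - 77/99) = (6 + 1008)*(131 - 77*1/99) = 1014*(131 - 7/9) = 1014*(1172/9) = 396136/3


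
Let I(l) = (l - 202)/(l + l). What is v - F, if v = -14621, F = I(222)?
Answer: -1622936/111 ≈ -14621.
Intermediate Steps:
I(l) = (-202 + l)/(2*l) (I(l) = (-202 + l)/((2*l)) = (-202 + l)*(1/(2*l)) = (-202 + l)/(2*l))
F = 5/111 (F = (1/2)*(-202 + 222)/222 = (1/2)*(1/222)*20 = 5/111 ≈ 0.045045)
v - F = -14621 - 1*5/111 = -14621 - 5/111 = -1622936/111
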